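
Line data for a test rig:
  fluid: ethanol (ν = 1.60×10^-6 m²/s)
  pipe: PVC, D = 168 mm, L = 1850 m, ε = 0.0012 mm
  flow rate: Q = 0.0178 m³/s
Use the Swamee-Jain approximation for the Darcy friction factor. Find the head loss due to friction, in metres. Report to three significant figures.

h_f ≈ 6.72 m

V = 4Q/(πD²) = 4·0.0178/(π·0.168²) = 0.8030 m/s
Re = VD/ν = 0.8030·0.168/1.60×10^-6 = 8.43×10^4 → turbulent
ε/D = 0.0012/168 = 7.14×10^-6
Swamee-Jain: f = 0.01856
h_f = f(L/D)V²/(2g) = 0.01856·(1850/0.168)·0.8030²/(2·9.81) = 6.716 m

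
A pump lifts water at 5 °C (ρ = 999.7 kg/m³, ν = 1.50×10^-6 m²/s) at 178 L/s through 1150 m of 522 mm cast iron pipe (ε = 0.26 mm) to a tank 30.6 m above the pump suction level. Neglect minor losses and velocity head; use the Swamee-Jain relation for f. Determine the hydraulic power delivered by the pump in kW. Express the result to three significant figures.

P_hyd ≈ 55.9 kW

V = 4Q/(πD²) = 0.8317 m/s; Re = 2.89×10^5; ε/D = 4.98×10^-4; f = 0.01836
h_f = f(L/D)V²/2g = 1.427 m
Total head H = z + h_f = 30.6 + 1.427 = 32.03 m
P_hyd = ρgQH = 999.7·9.81·0.178·32.03 = 55.91 kW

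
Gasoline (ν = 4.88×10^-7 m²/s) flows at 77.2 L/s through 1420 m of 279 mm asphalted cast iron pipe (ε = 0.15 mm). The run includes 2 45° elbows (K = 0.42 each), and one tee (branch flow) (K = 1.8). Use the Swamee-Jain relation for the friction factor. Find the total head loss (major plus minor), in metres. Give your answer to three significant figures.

V = 4Q/(πD²) = 1.263 m/s; V²/2g = 0.08127 m
Re = 7.22×10^5, ε/D = 5.38×10^-4 → f = 0.01773 (Swamee-Jain)
Major: h_f = f(L/D)·V²/2g = 0.01773·5090·0.08127 = 7.336 m
Minor: ΣK = 2.64; h_m = ΣK·V²/2g = 0.2146 m
Total H_L = 7.336 + 0.2146 = 7.550 m

H_L ≈ 7.55 m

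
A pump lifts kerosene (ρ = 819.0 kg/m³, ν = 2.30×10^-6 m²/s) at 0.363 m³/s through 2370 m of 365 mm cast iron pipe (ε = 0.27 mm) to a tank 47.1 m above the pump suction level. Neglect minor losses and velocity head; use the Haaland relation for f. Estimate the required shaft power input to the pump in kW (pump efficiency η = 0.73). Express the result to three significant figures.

V = 4Q/(πD²) = 3.469 m/s; Re = 5.51×10^5; ε/D = 7.40×10^-4; f = 0.01890
h_f = f(L/D)V²/2g = 75.26 m
Total head H = z + h_f = 47.1 + 75.26 = 122.4 m
P_hyd = ρgQH = 819.0·9.81·0.363·122.4 = 356.9 kW
P_shaft = P_hyd/η = 356.9/0.73 = 488.9 kW

P_shaft ≈ 489 kW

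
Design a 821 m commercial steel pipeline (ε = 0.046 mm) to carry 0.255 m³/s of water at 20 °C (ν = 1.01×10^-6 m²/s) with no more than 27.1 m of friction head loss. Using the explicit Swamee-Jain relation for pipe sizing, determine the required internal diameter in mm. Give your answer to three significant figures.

D ≈ 300 mm

Swamee-Jain (Type III): D = 0.66·[ε^1.25·(LQ²/(gh_f))^4.75 + ν·Q^9.4·(L/(gh_f))^5.2]^0.04
LQ²/(gh_f) = 0.2008; L/(gh_f) = 3.088
Term 1 = ε^1.25·(…)^4.75 = 1.85×10^-9; Term 2 = ν·Q^9.4·(…)^5.2 = 9.38×10^-10
D = 0.66·(1.85×10^-9 + 9.38×10^-10)^0.04 = 0.3002 m = 300 mm
Check: V = 3.60 m/s, Re = 1.07×10^6, f = 0.01416, h_f = 25.6 m ≈ 27.1 m ✓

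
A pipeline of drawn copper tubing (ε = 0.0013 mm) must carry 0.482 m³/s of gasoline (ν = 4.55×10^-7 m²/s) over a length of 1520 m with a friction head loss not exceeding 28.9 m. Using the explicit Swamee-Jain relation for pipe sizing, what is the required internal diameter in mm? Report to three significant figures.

D ≈ 397 mm

Swamee-Jain (Type III): D = 0.66·[ε^1.25·(LQ²/(gh_f))^4.75 + ν·Q^9.4·(L/(gh_f))^5.2]^0.04
LQ²/(gh_f) = 1.246; L/(gh_f) = 5.361
Term 1 = ε^1.25·(…)^4.75 = 1.25×10^-7; Term 2 = ν·Q^9.4·(…)^5.2 = 2.96×10^-6
D = 0.66·(1.25×10^-7 + 2.96×10^-6)^0.04 = 0.3973 m = 397 mm
Check: V = 3.89 m/s, Re = 3.40×10^6, f = 0.009722, h_f = 28.7 m ≈ 28.9 m ✓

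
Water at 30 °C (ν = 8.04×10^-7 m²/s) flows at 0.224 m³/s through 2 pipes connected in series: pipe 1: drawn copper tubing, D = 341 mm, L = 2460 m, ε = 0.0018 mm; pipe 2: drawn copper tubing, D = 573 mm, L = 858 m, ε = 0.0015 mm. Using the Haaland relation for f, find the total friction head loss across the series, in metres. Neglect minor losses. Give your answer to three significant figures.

H ≈ 26.4 m

Pipe 1: V = 2.453 m/s, Re = 1.04×10^6, ε/D = 5.28×10^-6, f = 0.01160, h_1 = f(L/D)V²/2g = 25.67 m
Pipe 2: V = 0.8687 m/s, Re = 6.19×10^5, ε/D = 2.62×10^-6, f = 0.01261, h_2 = f(L/D)V²/2g = 0.7262 m
Series → Q common, losses add: H = Σh = 26.39 m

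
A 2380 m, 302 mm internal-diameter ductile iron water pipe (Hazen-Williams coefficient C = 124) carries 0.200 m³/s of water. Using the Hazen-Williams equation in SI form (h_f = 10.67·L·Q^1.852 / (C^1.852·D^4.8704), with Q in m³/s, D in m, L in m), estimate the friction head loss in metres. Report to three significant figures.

h_f = 10.67·2380·0.200^1.852 / (124^1.852·0.302^4.8704) = 58.32 m

h_f ≈ 58.3 m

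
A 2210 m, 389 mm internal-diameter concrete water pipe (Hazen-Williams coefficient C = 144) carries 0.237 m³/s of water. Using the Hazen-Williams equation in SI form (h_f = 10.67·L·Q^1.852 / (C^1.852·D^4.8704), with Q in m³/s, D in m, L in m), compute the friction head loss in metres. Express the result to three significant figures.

h_f = 10.67·2210·0.237^1.852 / (144^1.852·0.389^4.8704) = 16.38 m

h_f ≈ 16.4 m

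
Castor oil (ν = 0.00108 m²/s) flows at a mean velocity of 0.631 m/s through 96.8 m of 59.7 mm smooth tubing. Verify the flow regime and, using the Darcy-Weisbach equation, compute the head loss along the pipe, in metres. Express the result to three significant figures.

h_f ≈ 60.4 m

Re = VD/ν = 0.631·0.05970/0.00108 = 34.9 → laminar (Re < 2300)
f = 64/Re = 1.835
h_f = f(L/D)V²/(2g) = 1.835·(96.8/0.05970)·0.631²/(2·9.81) = 60.38 m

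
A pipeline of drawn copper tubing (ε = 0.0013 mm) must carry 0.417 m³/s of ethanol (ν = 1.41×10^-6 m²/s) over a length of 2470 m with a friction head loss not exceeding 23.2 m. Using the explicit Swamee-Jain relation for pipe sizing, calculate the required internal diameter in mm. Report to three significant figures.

D ≈ 455 mm

Swamee-Jain (Type III): D = 0.66·[ε^1.25·(LQ²/(gh_f))^4.75 + ν·Q^9.4·(L/(gh_f))^5.2]^0.04
LQ²/(gh_f) = 1.887; L/(gh_f) = 10.85
Term 1 = ε^1.25·(…)^4.75 = 8.96×10^-7; Term 2 = ν·Q^9.4·(…)^5.2 = 9.19×10^-5
D = 0.66·(8.96×10^-7 + 9.19×10^-5)^0.04 = 0.4552 m = 455 mm
Check: V = 2.56 m/s, Re = 8.27×10^5, f = 0.01205, h_f = 21.9 m ≈ 23.2 m ✓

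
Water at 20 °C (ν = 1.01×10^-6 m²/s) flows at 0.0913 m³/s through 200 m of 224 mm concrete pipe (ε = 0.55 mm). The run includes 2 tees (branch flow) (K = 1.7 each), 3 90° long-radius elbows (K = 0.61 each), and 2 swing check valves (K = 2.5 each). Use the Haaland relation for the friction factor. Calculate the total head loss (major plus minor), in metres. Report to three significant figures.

H_L ≈ 8.92 m

V = 4Q/(πD²) = 2.317 m/s; V²/2g = 0.2736 m
Re = 5.14×10^5, ε/D = 0.00246 → f = 0.02507 (Haaland)
Major: h_f = f(L/D)·V²/2g = 0.02507·892.9·0.2736 = 6.125 m
Minor: ΣK = 10.2; h_m = ΣK·V²/2g = 2.799 m
Total H_L = 6.125 + 2.799 = 8.923 m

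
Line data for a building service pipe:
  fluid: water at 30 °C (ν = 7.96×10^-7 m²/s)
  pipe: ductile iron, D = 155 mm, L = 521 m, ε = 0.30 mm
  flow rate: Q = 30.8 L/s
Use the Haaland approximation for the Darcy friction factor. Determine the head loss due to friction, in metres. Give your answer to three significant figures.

V = 4Q/(πD²) = 4·0.0308/(π·0.155²) = 1.632 m/s
Re = VD/ν = 1.632·0.155/7.96×10^-7 = 3.18×10^5 → turbulent
ε/D = 0.30/155 = 0.00194
Haaland: f = 0.02378
h_f = f(L/D)V²/(2g) = 0.02378·(521/0.155)·1.632²/(2·9.81) = 10.85 m

h_f ≈ 10.9 m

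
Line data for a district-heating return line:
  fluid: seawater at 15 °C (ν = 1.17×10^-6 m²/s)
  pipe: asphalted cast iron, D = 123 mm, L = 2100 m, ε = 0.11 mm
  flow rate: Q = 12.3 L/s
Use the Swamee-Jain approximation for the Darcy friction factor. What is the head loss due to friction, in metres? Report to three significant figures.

h_f ≈ 20.3 m

V = 4Q/(πD²) = 4·0.0123/(π·0.123²) = 1.035 m/s
Re = VD/ν = 1.035·0.123/1.17×10^-6 = 1.09×10^5 → turbulent
ε/D = 0.11/123 = 8.94×10^-4
Swamee-Jain: f = 0.02179
h_f = f(L/D)V²/(2g) = 0.02179·(2100/0.123)·1.035²/(2·9.81) = 20.32 m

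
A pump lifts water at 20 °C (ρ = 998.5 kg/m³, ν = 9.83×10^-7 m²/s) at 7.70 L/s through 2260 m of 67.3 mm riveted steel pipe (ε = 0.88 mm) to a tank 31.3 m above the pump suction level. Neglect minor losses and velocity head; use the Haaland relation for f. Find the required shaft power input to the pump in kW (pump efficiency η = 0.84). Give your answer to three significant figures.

P_shaft ≈ 33.1 kW

V = 4Q/(πD²) = 2.165 m/s; Re = 1.48×10^5; ε/D = 0.0131; f = 0.04200
h_f = f(L/D)V²/2g = 336.8 m
Total head H = z + h_f = 31.3 + 336.8 = 368.1 m
P_hyd = ρgQH = 998.5·9.81·0.00770·368.1 = 27.76 kW
P_shaft = P_hyd/η = 27.76/0.84 = 33.05 kW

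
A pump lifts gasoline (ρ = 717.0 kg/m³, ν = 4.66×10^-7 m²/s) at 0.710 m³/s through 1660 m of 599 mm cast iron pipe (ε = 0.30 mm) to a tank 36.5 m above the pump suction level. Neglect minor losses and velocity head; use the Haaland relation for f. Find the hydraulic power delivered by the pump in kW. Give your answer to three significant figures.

P_hyd ≈ 258 kW

V = 4Q/(πD²) = 2.520 m/s; Re = 3.24×10^6; ε/D = 5.01×10^-4; f = 0.01688
h_f = f(L/D)V²/2g = 15.13 m
Total head H = z + h_f = 36.5 + 15.13 = 51.63 m
P_hyd = ρgQH = 717.0·9.81·0.710·51.63 = 257.9 kW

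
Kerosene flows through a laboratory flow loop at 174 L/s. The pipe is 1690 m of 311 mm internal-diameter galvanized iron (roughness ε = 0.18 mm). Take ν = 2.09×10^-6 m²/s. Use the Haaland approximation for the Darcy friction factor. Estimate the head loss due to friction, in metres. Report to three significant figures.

V = 4Q/(πD²) = 4·0.174/(π·0.311²) = 2.291 m/s
Re = VD/ν = 2.291·0.311/2.09×10^-6 = 3.41×10^5 → turbulent
ε/D = 0.18/311 = 5.79×10^-4
Haaland: f = 0.01838
h_f = f(L/D)V²/(2g) = 0.01838·(1690/0.311)·2.291²/(2·9.81) = 26.71 m

h_f ≈ 26.7 m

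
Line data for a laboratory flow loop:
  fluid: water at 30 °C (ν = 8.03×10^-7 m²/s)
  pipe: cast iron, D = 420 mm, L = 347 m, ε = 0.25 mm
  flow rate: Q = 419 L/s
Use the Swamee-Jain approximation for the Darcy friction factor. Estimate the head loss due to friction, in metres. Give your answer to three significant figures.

V = 4Q/(πD²) = 4·0.419/(π·0.420²) = 3.024 m/s
Re = VD/ν = 3.024·0.420/8.03×10^-7 = 1.58×10^6 → turbulent
ε/D = 0.25/420 = 5.95×10^-4
Swamee-Jain: f = 0.01774
h_f = f(L/D)V²/(2g) = 0.01774·(347/0.420)·3.024²/(2·9.81) = 6.831 m

h_f ≈ 6.83 m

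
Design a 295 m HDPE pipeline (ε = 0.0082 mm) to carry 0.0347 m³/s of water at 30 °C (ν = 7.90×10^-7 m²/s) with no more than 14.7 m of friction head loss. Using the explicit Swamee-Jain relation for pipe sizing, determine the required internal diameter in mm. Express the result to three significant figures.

D ≈ 125 mm

Swamee-Jain (Type III): D = 0.66·[ε^1.25·(LQ²/(gh_f))^4.75 + ν·Q^9.4·(L/(gh_f))^5.2]^0.04
LQ²/(gh_f) = 0.002463; L/(gh_f) = 2.046
Term 1 = ε^1.25·(…)^4.75 = 1.79×10^-19; Term 2 = ν·Q^9.4·(…)^5.2 = 6.21×10^-19
D = 0.66·(1.79×10^-19 + 6.21×10^-19)^0.04 = 0.1246 m = 125 mm
Check: V = 2.84 m/s, Re = 4.49×10^5, f = 0.01425, h_f = 13.9 m ≈ 14.7 m ✓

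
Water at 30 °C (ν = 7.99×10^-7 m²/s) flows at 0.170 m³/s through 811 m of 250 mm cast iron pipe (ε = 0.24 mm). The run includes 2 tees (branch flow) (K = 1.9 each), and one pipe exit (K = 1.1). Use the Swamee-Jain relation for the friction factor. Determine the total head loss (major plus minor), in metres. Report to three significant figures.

V = 4Q/(πD²) = 3.463 m/s; V²/2g = 0.6113 m
Re = 1.08×10^6, ε/D = 9.60×10^-4 → f = 0.01982 (Swamee-Jain)
Major: h_f = f(L/D)·V²/2g = 0.01982·3244·0.6113 = 39.30 m
Minor: ΣK = 4.90; h_m = ΣK·V²/2g = 2.995 m
Total H_L = 39.30 + 2.995 = 42.30 m

H_L ≈ 42.3 m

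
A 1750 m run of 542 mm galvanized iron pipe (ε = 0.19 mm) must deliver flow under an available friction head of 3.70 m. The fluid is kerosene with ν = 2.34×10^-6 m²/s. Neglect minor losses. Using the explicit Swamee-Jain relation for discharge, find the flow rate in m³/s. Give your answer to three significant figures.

Q ≈ 0.261 m³/s

Swamee-Jain (Type II): Q = -0.965·√(gD⁵h_f/L)·ln[ε/(3.7D) + √(3.17ν²L/(gD³h_f))]
√(gD⁵h_f/L) = √(9.81·0.542⁵·3.70/1750) = 0.03115
ε/(3.7D) = 9.47×10^-5; √(3.17ν²L/(gD³h_f)) = 7.25×10^-5
Q = -0.965·0.03115·ln(1.672×10^-4) = 0.2614 m³/s
Check: V = 1.13 m/s, Re = 2.62×10^5, f = 0.01762, h_f = 3.72 m ≈ 3.70 m ✓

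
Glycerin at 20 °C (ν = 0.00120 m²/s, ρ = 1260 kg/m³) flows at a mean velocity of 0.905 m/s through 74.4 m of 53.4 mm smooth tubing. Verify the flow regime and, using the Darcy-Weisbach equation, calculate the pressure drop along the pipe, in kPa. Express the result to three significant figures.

Δp ≈ 1140 kPa

Re = VD/ν = 0.905·0.05340/0.00120 = 40.3 → laminar (Re < 2300)
f = 64/Re = 1.589
h_f = f(L/D)V²/(2g) = 1.589·(74.4/0.05340)·0.905²/(2·9.81) = 92.43 m
Δp = ρg·h_f = 1260·9.81·92.43 = 1142 kPa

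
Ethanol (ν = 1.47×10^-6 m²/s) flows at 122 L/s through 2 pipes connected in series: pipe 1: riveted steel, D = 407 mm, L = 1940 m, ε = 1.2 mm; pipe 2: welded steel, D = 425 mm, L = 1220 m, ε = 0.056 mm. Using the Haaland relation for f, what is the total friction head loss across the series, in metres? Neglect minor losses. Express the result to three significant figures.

H ≈ 7.39 m

Pipe 1: V = 0.9377 m/s, Re = 2.60×10^5, ε/D = 0.00295, f = 0.02656, h_1 = f(L/D)V²/2g = 5.674 m
Pipe 2: V = 0.8600 m/s, Re = 2.49×10^5, ε/D = 1.32×10^-4, f = 0.01590, h_2 = f(L/D)V²/2g = 1.721 m
Series → Q common, losses add: H = Σh = 7.395 m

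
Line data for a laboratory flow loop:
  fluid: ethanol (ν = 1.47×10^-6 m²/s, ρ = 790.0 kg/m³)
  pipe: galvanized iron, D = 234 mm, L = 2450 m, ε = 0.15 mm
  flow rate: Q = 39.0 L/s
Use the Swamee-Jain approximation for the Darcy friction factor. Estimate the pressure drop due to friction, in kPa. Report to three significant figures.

Δp ≈ 68.7 kPa

V = 4Q/(πD²) = 4·0.0390/(π·0.234²) = 0.9069 m/s
Re = VD/ν = 0.9069·0.234/1.47×10^-6 = 1.44×10^5 → turbulent
ε/D = 0.15/234 = 6.41×10^-4
Swamee-Jain: f = 0.02020
h_f = f(L/D)V²/(2g) = 0.02020·(2450/0.234)·0.9069²/(2·9.81) = 8.867 m
Δp = ρg·h_f = 790.0·9.81·8.867 = 68.72 kPa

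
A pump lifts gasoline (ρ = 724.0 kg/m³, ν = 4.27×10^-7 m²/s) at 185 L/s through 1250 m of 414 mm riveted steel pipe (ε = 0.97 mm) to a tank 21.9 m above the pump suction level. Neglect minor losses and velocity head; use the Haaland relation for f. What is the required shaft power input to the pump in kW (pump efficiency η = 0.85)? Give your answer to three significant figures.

V = 4Q/(πD²) = 1.374 m/s; Re = 1.33×10^6; ε/D = 0.00234; f = 0.02460
h_f = f(L/D)V²/2g = 7.149 m
Total head H = z + h_f = 21.9 + 7.149 = 29.05 m
P_hyd = ρgQH = 724.0·9.81·0.185·29.05 = 38.17 kW
P_shaft = P_hyd/η = 38.17/0.85 = 44.90 kW

P_shaft ≈ 44.9 kW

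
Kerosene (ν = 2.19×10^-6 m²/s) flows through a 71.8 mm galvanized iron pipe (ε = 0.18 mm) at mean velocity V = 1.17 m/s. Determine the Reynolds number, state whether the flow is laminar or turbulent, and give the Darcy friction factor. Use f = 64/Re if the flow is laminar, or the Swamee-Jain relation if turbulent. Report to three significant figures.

Re ≈ 3.84×10^4; turbulent; f ≈ 0.0286

Re = VD/ν = 1.170·0.0718/2.19×10^-6 = 3.84×10^4
Re > 4000 → turbulent; ε/D = 0.00251
Swamee-Jain: f = 0.02862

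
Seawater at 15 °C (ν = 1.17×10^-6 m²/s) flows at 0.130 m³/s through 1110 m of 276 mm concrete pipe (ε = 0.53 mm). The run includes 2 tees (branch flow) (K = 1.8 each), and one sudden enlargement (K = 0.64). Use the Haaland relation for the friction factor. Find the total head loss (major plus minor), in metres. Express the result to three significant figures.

V = 4Q/(πD²) = 2.173 m/s; V²/2g = 0.2406 m
Re = 5.13×10^5, ε/D = 0.00192 → f = 0.02354 (Haaland)
Major: h_f = f(L/D)·V²/2g = 0.02354·4022·0.2406 = 22.78 m
Minor: ΣK = 4.24; h_m = ΣK·V²/2g = 1.020 m
Total H_L = 22.78 + 1.020 = 23.80 m

H_L ≈ 23.8 m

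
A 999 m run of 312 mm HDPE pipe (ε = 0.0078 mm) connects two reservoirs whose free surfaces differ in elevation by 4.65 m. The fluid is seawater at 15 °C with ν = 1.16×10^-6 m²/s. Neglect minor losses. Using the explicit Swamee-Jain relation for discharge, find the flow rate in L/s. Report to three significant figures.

Swamee-Jain (Type II): Q = -0.965·√(gD⁵h_f/L)·ln[ε/(3.7D) + √(3.17ν²L/(gD³h_f))]
√(gD⁵h_f/L) = √(9.81·0.312⁵·4.65/999) = 0.01162
ε/(3.7D) = 6.76×10^-6; √(3.17ν²L/(gD³h_f)) = 5.55×10^-5
Q = -0.965·0.01162·ln(6.222×10^-5) = 0.1086 m³/s
Check: V = 1.42 m/s, Re = 3.82×10^5, f = 0.01408, h_f = 4.63 m ≈ 4.65 m ✓

Q ≈ 109 L/s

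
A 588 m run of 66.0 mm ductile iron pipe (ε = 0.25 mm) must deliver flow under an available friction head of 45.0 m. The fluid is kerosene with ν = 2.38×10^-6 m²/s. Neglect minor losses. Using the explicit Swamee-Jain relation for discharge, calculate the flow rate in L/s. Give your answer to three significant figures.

Swamee-Jain (Type II): Q = -0.965·√(gD⁵h_f/L)·ln[ε/(3.7D) + √(3.17ν²L/(gD³h_f))]
√(gD⁵h_f/L) = √(9.81·0.0660⁵·45.0/588) = 9.696×10^-4
ε/(3.7D) = 0.00102; √(3.17ν²L/(gD³h_f)) = 2.88×10^-4
Q = -0.965·9.696×10^-4·ln(0.001312) = 0.006209 m³/s
Check: V = 1.81 m/s, Re = 5.03×10^4, f = 0.03043, h_f = 45.5 m ≈ 45.0 m ✓

Q ≈ 6.21 L/s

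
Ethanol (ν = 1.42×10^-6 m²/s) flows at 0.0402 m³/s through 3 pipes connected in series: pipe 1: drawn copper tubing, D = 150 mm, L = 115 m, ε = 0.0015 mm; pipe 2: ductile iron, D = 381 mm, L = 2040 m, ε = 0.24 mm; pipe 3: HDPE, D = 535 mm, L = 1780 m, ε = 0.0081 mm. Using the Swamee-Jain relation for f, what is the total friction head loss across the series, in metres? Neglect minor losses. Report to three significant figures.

Pipe 1: V = 2.275 m/s, Re = 2.40×10^5, ε/D = 1.00×10^-5, f = 0.01509, h_1 = f(L/D)V²/2g = 3.052 m
Pipe 2: V = 0.3526 m/s, Re = 9.46×10^4, ε/D = 6.30×10^-4, f = 0.02110, h_2 = f(L/D)V²/2g = 0.7158 m
Pipe 3: V = 0.1788 m/s, Re = 6.74×10^4, ε/D = 1.51×10^-5, f = 0.01951, h_3 = f(L/D)V²/2g = 0.1058 m
Series → Q common, losses add: H = Σh = 3.874 m

H ≈ 3.87 m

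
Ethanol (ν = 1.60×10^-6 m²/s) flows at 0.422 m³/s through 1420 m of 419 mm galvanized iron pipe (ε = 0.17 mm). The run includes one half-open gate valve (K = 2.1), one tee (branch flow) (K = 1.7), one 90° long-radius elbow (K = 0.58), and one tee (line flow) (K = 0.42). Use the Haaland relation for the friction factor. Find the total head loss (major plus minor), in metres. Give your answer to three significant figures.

V = 4Q/(πD²) = 3.061 m/s; V²/2g = 0.4774 m
Re = 8.01×10^5, ε/D = 4.06×10^-4 → f = 0.01660 (Haaland)
Major: h_f = f(L/D)·V²/2g = 0.01660·3389·0.4774 = 26.87 m
Minor: ΣK = 4.80; h_m = ΣK·V²/2g = 2.292 m
Total H_L = 26.87 + 2.292 = 29.16 m

H_L ≈ 29.2 m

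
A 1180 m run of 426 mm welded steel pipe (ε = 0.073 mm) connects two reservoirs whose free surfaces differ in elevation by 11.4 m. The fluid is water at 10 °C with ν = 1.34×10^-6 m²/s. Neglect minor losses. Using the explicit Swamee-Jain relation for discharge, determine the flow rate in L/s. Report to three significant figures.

Swamee-Jain (Type II): Q = -0.965·√(gD⁵h_f/L)·ln[ε/(3.7D) + √(3.17ν²L/(gD³h_f))]
√(gD⁵h_f/L) = √(9.81·0.426⁵·11.4/1180) = 0.03646
ε/(3.7D) = 4.63×10^-5; √(3.17ν²L/(gD³h_f)) = 2.79×10^-5
Q = -0.965·0.03646·ln(7.419×10^-5) = 0.3346 m³/s
Check: V = 2.35 m/s, Re = 7.46×10^5, f = 0.01474, h_f = 11.5 m ≈ 11.4 m ✓

Q ≈ 335 L/s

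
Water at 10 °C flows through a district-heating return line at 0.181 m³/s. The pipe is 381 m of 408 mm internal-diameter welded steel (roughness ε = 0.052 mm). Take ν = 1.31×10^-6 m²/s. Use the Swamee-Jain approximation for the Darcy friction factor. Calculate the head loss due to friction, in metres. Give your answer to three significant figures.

h_f ≈ 1.37 m

V = 4Q/(πD²) = 4·0.181/(π·0.408²) = 1.384 m/s
Re = VD/ν = 1.384·0.408/1.31×10^-6 = 4.31×10^5 → turbulent
ε/D = 0.052/408 = 1.27×10^-4
Swamee-Jain: f = 0.01502
h_f = f(L/D)V²/(2g) = 0.01502·(381/0.408)·1.384²/(2·9.81) = 1.370 m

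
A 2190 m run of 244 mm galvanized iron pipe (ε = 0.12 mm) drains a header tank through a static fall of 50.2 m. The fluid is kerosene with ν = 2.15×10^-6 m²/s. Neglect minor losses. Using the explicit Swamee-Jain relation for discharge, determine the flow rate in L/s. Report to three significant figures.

Swamee-Jain (Type II): Q = -0.965·√(gD⁵h_f/L)·ln[ε/(3.7D) + √(3.17ν²L/(gD³h_f))]
√(gD⁵h_f/L) = √(9.81·0.244⁵·50.2/2190) = 0.01395
ε/(3.7D) = 1.33×10^-4; √(3.17ν²L/(gD³h_f)) = 6.70×10^-5
Q = -0.965·0.01395·ln(1.999×10^-4) = 0.1146 m³/s
Check: V = 2.45 m/s, Re = 2.78×10^5, f = 0.01838, h_f = 50.5 m ≈ 50.2 m ✓

Q ≈ 115 L/s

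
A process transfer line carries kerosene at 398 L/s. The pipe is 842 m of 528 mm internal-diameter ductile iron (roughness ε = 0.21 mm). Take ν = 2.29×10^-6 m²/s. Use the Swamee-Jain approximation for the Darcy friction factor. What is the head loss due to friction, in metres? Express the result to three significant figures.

h_f ≈ 4.64 m

V = 4Q/(πD²) = 4·0.398/(π·0.528²) = 1.818 m/s
Re = VD/ν = 1.818·0.528/2.29×10^-6 = 4.19×10^5 → turbulent
ε/D = 0.21/528 = 3.98×10^-4
Swamee-Jain: f = 0.01729
h_f = f(L/D)V²/(2g) = 0.01729·(842/0.528)·1.818²/(2·9.81) = 4.643 m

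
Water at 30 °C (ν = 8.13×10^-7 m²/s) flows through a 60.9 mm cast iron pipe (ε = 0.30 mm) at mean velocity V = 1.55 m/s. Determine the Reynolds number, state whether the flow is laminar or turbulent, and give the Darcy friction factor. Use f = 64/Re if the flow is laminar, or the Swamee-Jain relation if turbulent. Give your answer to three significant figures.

Re = VD/ν = 1.550·0.0609/8.13×10^-7 = 1.16×10^5
Re > 4000 → turbulent; ε/D = 0.00493
Swamee-Jain: f = 0.03129

Re ≈ 1.16×10^5; turbulent; f ≈ 0.0313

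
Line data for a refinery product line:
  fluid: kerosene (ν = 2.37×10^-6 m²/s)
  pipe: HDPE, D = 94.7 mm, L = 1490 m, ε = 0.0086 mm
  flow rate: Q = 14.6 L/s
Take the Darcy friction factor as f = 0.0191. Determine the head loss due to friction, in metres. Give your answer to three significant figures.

h_f ≈ 65.8 m

V = 4Q/(πD²) = 4·0.0146/(π·0.0947²) = 2.073 m/s
h_f = f(L/D)V²/(2g) = 0.01910·(1490/0.0947)·2.073²/(2·9.81) = 65.81 m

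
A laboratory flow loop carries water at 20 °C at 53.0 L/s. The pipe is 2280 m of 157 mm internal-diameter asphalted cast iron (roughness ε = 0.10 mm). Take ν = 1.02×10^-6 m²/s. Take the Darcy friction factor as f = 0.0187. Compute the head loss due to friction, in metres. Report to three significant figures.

h_f ≈ 104 m

V = 4Q/(πD²) = 4·0.0530/(π·0.157²) = 2.738 m/s
h_f = f(L/D)V²/(2g) = 0.01870·(2280/0.157)·2.738²/(2·9.81) = 103.7 m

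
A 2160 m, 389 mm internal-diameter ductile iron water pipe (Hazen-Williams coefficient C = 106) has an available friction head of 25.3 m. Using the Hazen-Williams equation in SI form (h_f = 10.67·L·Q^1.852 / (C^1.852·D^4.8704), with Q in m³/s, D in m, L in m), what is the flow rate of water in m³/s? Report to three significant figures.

Rearranging: Q = [h_f·C^1.852·D^4.8704 / (10.67·L)]^(1/1.852)
Q = [25.3·106^1.852·0.389^4.8704 / (10.67·2160)]^0.540 = 0.2233 m³/s

Q ≈ 0.223 m³/s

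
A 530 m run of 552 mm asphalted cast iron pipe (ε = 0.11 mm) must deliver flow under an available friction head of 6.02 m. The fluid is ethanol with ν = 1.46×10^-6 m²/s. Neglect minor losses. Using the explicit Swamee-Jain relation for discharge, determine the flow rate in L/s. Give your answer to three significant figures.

Q ≈ 695 L/s

Swamee-Jain (Type II): Q = -0.965·√(gD⁵h_f/L)·ln[ε/(3.7D) + √(3.17ν²L/(gD³h_f))]
√(gD⁵h_f/L) = √(9.81·0.552⁵·6.02/530) = 0.07557
ε/(3.7D) = 5.39×10^-5; √(3.17ν²L/(gD³h_f)) = 1.90×10^-5
Q = -0.965·0.07557·ln(7.285×10^-5) = 0.6948 m³/s
Check: V = 2.90 m/s, Re = 1.10×10^6, f = 0.01469, h_f = 6.06 m ≈ 6.02 m ✓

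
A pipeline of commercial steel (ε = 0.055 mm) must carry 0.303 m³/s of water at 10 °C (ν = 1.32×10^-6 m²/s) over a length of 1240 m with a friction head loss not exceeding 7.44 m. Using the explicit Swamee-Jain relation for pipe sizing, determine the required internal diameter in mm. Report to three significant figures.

D ≈ 453 mm

Swamee-Jain (Type III): D = 0.66·[ε^1.25·(LQ²/(gh_f))^4.75 + ν·Q^9.4·(L/(gh_f))^5.2]^0.04
LQ²/(gh_f) = 1.560; L/(gh_f) = 16.99
Term 1 = ε^1.25·(…)^4.75 = 3.91×10^-5; Term 2 = ν·Q^9.4·(…)^5.2 = 4.40×10^-5
D = 0.66·(3.91×10^-5 + 4.40×10^-5)^0.04 = 0.4532 m = 453 mm
Check: V = 1.88 m/s, Re = 6.45×10^5, f = 0.01434, h_f = 7.05 m ≈ 7.44 m ✓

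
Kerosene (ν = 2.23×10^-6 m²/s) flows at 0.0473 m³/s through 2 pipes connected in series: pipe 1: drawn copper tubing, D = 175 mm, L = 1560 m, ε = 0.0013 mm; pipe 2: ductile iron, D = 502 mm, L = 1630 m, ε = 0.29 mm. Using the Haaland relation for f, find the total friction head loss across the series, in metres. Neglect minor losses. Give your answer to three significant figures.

Pipe 1: V = 1.967 m/s, Re = 1.54×10^5, ε/D = 7.43×10^-6, f = 0.01635, h_1 = f(L/D)V²/2g = 28.72 m
Pipe 2: V = 0.2390 m/s, Re = 5.38×10^4, ε/D = 5.78×10^-4, f = 0.02223, h_2 = f(L/D)V²/2g = 0.2101 m
Series → Q common, losses add: H = Σh = 28.93 m

H ≈ 28.9 m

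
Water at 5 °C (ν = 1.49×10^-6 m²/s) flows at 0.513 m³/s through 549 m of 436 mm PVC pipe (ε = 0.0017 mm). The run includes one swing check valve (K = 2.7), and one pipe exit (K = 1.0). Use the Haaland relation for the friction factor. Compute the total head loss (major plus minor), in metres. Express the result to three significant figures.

H_L ≈ 11.0 m

V = 4Q/(πD²) = 3.436 m/s; V²/2g = 0.6017 m
Re = 1.01×10^6, ε/D = 3.90×10^-6 → f = 0.01164 (Haaland)
Major: h_f = f(L/D)·V²/2g = 0.01164·1259·0.6017 = 8.820 m
Minor: ΣK = 3.70; h_m = ΣK·V²/2g = 2.226 m
Total H_L = 8.820 + 2.226 = 11.05 m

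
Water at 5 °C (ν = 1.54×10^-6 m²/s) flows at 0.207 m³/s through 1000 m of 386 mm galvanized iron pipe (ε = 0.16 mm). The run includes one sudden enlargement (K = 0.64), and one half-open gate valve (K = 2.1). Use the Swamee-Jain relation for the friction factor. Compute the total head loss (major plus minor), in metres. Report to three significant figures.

V = 4Q/(πD²) = 1.769 m/s; V²/2g = 0.1595 m
Re = 4.43×10^5, ε/D = 4.15×10^-4 → f = 0.01734 (Swamee-Jain)
Major: h_f = f(L/D)·V²/2g = 0.01734·2591·0.1595 = 7.164 m
Minor: ΣK = 2.74; h_m = ΣK·V²/2g = 0.4370 m
Total H_L = 7.164 + 0.4370 = 7.601 m

H_L ≈ 7.60 m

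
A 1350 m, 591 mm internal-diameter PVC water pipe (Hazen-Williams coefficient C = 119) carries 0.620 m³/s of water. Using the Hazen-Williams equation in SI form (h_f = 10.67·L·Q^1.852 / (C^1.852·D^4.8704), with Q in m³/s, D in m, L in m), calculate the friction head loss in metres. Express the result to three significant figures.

h_f ≈ 11.0 m

h_f = 10.67·1350·0.620^1.852 / (119^1.852·0.591^4.8704) = 11.03 m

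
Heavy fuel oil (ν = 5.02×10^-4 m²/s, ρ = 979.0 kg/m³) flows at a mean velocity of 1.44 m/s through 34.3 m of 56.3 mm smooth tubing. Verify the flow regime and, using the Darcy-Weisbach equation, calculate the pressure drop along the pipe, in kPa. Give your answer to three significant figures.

Δp ≈ 245 kPa

Re = VD/ν = 1.44·0.05630/5.02×10^-4 = 161 → laminar (Re < 2300)
f = 64/Re = 0.3963
h_f = f(L/D)V²/(2g) = 0.3963·(34.3/0.05630)·1.44²/(2·9.81) = 25.52 m
Δp = ρg·h_f = 979.0·9.81·25.52 = 245.1 kPa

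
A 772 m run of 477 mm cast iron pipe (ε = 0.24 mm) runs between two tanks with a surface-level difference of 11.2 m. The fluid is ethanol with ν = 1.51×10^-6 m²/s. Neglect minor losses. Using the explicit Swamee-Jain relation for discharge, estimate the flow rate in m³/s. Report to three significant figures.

Swamee-Jain (Type II): Q = -0.965·√(gD⁵h_f/L)·ln[ε/(3.7D) + √(3.17ν²L/(gD³h_f))]
√(gD⁵h_f/L) = √(9.81·0.477⁵·11.2/772) = 0.05928
ε/(3.7D) = 1.36×10^-4; √(3.17ν²L/(gD³h_f)) = 2.16×10^-5
Q = -0.965·0.05928·ln(1.576×10^-4) = 0.5009 m³/s
Check: V = 2.80 m/s, Re = 8.85×10^5, f = 0.01739, h_f = 11.3 m ≈ 11.2 m ✓

Q ≈ 0.501 m³/s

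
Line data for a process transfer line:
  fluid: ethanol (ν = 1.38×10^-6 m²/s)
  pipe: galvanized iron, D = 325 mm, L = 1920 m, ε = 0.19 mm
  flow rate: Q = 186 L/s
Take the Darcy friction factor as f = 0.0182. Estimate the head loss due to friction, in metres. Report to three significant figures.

V = 4Q/(πD²) = 4·0.186/(π·0.325²) = 2.242 m/s
h_f = f(L/D)V²/(2g) = 0.01820·(1920/0.325)·2.242²/(2·9.81) = 27.55 m

h_f ≈ 27.5 m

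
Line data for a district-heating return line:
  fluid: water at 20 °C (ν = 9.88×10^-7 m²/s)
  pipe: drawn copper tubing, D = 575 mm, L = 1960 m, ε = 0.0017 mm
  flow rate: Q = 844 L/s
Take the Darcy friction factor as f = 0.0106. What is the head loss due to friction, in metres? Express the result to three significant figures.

h_f ≈ 19.5 m

V = 4Q/(πD²) = 4·0.844/(π·0.575²) = 3.250 m/s
h_f = f(L/D)V²/(2g) = 0.01060·(1960/0.575)·3.250²/(2·9.81) = 19.45 m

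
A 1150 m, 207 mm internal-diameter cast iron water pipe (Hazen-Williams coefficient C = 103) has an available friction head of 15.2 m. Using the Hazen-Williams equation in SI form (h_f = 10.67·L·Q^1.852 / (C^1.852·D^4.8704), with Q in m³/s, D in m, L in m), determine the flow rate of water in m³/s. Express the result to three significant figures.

Q ≈ 0.0441 m³/s

Rearranging: Q = [h_f·C^1.852·D^4.8704 / (10.67·L)]^(1/1.852)
Q = [15.2·103^1.852·0.207^4.8704 / (10.67·1150)]^0.540 = 0.04409 m³/s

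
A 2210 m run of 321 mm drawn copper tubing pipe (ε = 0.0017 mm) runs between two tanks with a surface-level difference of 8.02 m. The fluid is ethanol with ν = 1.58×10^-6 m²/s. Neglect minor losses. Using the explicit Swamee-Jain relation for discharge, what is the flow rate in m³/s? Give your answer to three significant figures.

Swamee-Jain (Type II): Q = -0.965·√(gD⁵h_f/L)·ln[ε/(3.7D) + √(3.17ν²L/(gD³h_f))]
√(gD⁵h_f/L) = √(9.81·0.321⁵·8.02/2210) = 0.01102
ε/(3.7D) = 1.43×10^-6; √(3.17ν²L/(gD³h_f)) = 8.20×10^-5
Q = -0.965·0.01102·ln(8.341×10^-5) = 0.09983 m³/s
Check: V = 1.23 m/s, Re = 2.51×10^5, f = 0.01493, h_f = 7.97 m ≈ 8.02 m ✓

Q ≈ 0.0998 m³/s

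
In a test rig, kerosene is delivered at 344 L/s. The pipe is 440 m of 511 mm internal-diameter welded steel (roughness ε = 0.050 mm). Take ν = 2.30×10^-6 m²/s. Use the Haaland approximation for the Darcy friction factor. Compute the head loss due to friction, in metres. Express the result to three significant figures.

V = 4Q/(πD²) = 4·0.344/(π·0.511²) = 1.677 m/s
Re = VD/ν = 1.677·0.511/2.30×10^-6 = 3.73×10^5 → turbulent
ε/D = 0.050/511 = 9.78×10^-5
Haaland: f = 0.01477
h_f = f(L/D)V²/(2g) = 0.01477·(440/0.511)·1.677²/(2·9.81) = 1.823 m

h_f ≈ 1.82 m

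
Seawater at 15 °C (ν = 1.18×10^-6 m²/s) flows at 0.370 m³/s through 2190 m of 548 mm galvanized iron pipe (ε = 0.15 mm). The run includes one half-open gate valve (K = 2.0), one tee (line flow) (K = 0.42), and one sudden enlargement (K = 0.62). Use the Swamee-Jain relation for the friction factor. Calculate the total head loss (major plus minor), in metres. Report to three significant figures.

V = 4Q/(πD²) = 1.569 m/s; V²/2g = 0.1254 m
Re = 7.29×10^5, ε/D = 2.74×10^-4 → f = 0.01577 (Swamee-Jain)
Major: h_f = f(L/D)·V²/2g = 0.01577·3996·0.1254 = 7.905 m
Minor: ΣK = 3.04; h_m = ΣK·V²/2g = 0.3813 m
Total H_L = 7.905 + 0.3813 = 8.287 m

H_L ≈ 8.29 m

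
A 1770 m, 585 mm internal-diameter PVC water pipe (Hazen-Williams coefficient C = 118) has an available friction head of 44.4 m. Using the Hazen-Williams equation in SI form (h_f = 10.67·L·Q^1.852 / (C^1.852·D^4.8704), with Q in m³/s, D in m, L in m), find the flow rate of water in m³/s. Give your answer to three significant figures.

Q ≈ 1.10 m³/s

Rearranging: Q = [h_f·C^1.852·D^4.8704 / (10.67·L)]^(1/1.852)
Q = [44.4·118^1.852·0.585^4.8704 / (10.67·1770)]^0.540 = 1.097 m³/s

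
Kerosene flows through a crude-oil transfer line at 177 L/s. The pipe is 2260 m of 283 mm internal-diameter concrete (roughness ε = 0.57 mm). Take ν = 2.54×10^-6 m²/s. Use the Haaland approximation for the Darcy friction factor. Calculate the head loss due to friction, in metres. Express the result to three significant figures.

h_f ≈ 77.4 m

V = 4Q/(πD²) = 4·0.177/(π·0.283²) = 2.814 m/s
Re = VD/ν = 2.814·0.283/2.54×10^-6 = 3.14×10^5 → turbulent
ε/D = 0.57/283 = 0.00201
Haaland: f = 0.02402
h_f = f(L/D)V²/(2g) = 0.02402·(2260/0.283)·2.814²/(2·9.81) = 77.41 m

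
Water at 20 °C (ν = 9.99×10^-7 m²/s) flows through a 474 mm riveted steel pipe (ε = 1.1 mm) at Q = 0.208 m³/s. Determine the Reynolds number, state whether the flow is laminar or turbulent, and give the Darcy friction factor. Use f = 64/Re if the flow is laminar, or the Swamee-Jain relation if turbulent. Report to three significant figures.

Re ≈ 5.59×10^5; turbulent; f ≈ 0.0248

V = 4Q/(πD²) = 1.179 m/s
Re = VD/ν = 1.179·0.474/9.99×10^-7 = 5.59×10^5
Re > 4000 → turbulent; ε/D = 0.00232
Swamee-Jain: f = 0.02477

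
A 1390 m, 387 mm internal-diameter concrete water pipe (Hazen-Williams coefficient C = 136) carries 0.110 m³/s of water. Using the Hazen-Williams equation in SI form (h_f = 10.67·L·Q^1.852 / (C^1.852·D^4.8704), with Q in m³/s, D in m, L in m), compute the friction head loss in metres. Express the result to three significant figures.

h_f = 10.67·1390·0.110^1.852 / (136^1.852·0.387^4.8704) = 2.835 m

h_f ≈ 2.83 m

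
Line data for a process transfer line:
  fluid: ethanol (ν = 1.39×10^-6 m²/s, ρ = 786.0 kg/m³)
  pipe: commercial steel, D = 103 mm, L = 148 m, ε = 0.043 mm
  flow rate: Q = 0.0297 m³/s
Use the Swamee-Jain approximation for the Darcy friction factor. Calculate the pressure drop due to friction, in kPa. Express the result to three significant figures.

Δp ≈ 129 kPa

V = 4Q/(πD²) = 4·0.0297/(π·0.103²) = 3.564 m/s
Re = VD/ν = 3.564·0.103/1.39×10^-6 = 2.64×10^5 → turbulent
ε/D = 0.043/103 = 4.17×10^-4
Swamee-Jain: f = 0.01802
h_f = f(L/D)V²/(2g) = 0.01802·(148/0.103)·3.564²/(2·9.81) = 16.77 m
Δp = ρg·h_f = 786.0·9.81·16.77 = 129.3 kPa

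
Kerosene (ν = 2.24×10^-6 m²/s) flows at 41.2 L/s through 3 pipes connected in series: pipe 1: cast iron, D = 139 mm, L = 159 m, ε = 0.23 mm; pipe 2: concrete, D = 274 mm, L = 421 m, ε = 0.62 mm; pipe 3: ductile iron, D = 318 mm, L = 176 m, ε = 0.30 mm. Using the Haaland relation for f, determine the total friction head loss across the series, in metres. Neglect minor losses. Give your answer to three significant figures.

Pipe 1: V = 2.715 m/s, Re = 1.68×10^5, ε/D = 0.00165, f = 0.02337, h_1 = f(L/D)V²/2g = 10.05 m
Pipe 2: V = 0.6987 m/s, Re = 8.55×10^4, ε/D = 0.00226, f = 0.02587, h_2 = f(L/D)V²/2g = 0.9892 m
Pipe 3: V = 0.5187 m/s, Re = 7.36×10^4, ε/D = 9.43×10^-4, f = 0.02246, h_3 = f(L/D)V²/2g = 0.1705 m
Series → Q common, losses add: H = Σh = 11.21 m

H ≈ 11.2 m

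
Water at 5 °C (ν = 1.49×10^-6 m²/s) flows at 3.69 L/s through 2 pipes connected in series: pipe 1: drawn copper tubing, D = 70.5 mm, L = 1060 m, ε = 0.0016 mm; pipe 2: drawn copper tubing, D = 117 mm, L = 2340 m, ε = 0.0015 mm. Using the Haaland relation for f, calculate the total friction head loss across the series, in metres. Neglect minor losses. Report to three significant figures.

H ≈ 17.5 m

Pipe 1: V = 0.9453 m/s, Re = 4.47×10^4, ε/D = 2.27×10^-5, f = 0.02129, h_1 = f(L/D)V²/2g = 14.58 m
Pipe 2: V = 0.3432 m/s, Re = 2.70×10^4, ε/D = 1.28×10^-5, f = 0.02394, h_2 = f(L/D)V²/2g = 2.875 m
Series → Q common, losses add: H = Σh = 17.46 m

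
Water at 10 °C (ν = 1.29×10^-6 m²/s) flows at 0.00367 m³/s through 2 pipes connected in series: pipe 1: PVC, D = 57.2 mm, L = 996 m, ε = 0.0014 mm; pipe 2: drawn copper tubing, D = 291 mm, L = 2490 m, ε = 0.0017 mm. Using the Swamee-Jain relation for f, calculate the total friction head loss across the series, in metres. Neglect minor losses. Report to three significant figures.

H ≈ 35.9 m

Pipe 1: V = 1.428 m/s, Re = 6.33×10^4, ε/D = 2.45×10^-5, f = 0.01981, h_1 = f(L/D)V²/2g = 35.87 m
Pipe 2: V = 0.05518 m/s, Re = 1.24×10^4, ε/D = 5.84×10^-6, f = 0.02920, h_2 = f(L/D)V²/2g = 0.03877 m
Series → Q common, losses add: H = Σh = 35.91 m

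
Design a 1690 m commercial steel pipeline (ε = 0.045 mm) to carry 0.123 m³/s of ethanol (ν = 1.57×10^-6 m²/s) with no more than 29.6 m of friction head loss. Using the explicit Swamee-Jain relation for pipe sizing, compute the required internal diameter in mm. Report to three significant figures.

Swamee-Jain (Type III): D = 0.66·[ε^1.25·(LQ²/(gh_f))^4.75 + ν·Q^9.4·(L/(gh_f))^5.2]^0.04
LQ²/(gh_f) = 0.08805; L/(gh_f) = 5.820
Term 1 = ε^1.25·(…)^4.75 = 3.58×10^-11; Term 2 = ν·Q^9.4·(…)^5.2 = 4.16×10^-11
D = 0.66·(3.58×10^-11 + 4.16×10^-11)^0.04 = 0.2601 m = 260 mm
Check: V = 2.32 m/s, Re = 3.84×10^5, f = 0.01566, h_f = 27.8 m ≈ 29.6 m ✓

D ≈ 260 mm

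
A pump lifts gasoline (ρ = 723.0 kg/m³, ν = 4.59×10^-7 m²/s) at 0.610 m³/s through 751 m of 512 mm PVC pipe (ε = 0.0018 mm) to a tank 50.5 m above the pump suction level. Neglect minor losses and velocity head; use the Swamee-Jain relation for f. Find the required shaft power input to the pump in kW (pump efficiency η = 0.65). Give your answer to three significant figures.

P_shaft ≈ 379 kW

V = 4Q/(πD²) = 2.963 m/s; Re = 3.30×10^6; ε/D = 3.52×10^-6; f = 0.009771
h_f = f(L/D)V²/2g = 6.412 m
Total head H = z + h_f = 50.5 + 6.412 = 56.91 m
P_hyd = ρgQH = 723.0·9.81·0.610·56.91 = 246.2 kW
P_shaft = P_hyd/η = 246.2/0.65 = 378.8 kW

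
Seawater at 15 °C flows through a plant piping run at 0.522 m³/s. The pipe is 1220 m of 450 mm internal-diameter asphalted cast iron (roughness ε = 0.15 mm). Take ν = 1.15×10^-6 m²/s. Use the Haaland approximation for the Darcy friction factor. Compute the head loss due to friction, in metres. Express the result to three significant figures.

V = 4Q/(πD²) = 4·0.522/(π·0.450²) = 3.282 m/s
Re = VD/ν = 3.282·0.450/1.15×10^-6 = 1.28×10^6 → turbulent
ε/D = 0.15/450 = 3.33×10^-4
Haaland: f = 0.01577
h_f = f(L/D)V²/(2g) = 0.01577·(1220/0.450)·3.282²/(2·9.81) = 23.48 m

h_f ≈ 23.5 m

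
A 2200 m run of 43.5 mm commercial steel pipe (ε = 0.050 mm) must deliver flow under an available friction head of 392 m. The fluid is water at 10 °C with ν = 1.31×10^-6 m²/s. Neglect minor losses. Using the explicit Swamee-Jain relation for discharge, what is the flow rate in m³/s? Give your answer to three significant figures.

Swamee-Jain (Type II): Q = -0.965·√(gD⁵h_f/L)·ln[ε/(3.7D) + √(3.17ν²L/(gD³h_f))]
√(gD⁵h_f/L) = √(9.81·0.0435⁵·392/2200) = 5.218×10^-4
ε/(3.7D) = 3.11×10^-4; √(3.17ν²L/(gD³h_f)) = 1.94×10^-4
Q = -0.965·5.218×10^-4·ln(5.051×10^-4) = 0.003822 m³/s
Check: V = 2.57 m/s, Re = 8.54×10^4, f = 0.02318, h_f = 395 m ≈ 392 m ✓

Q ≈ 0.00382 m³/s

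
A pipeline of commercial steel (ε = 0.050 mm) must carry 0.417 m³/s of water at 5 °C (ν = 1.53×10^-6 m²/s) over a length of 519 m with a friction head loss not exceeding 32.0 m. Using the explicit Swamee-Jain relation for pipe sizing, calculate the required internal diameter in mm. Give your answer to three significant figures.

Swamee-Jain (Type III): D = 0.66·[ε^1.25·(LQ²/(gh_f))^4.75 + ν·Q^9.4·(L/(gh_f))^5.2]^0.04
LQ²/(gh_f) = 0.2875; L/(gh_f) = 1.653
Term 1 = ε^1.25·(…)^4.75 = 1.13×10^-8; Term 2 = ν·Q^9.4·(…)^5.2 = 5.62×10^-9
D = 0.66·(1.13×10^-8 + 5.62×10^-9)^0.04 = 0.3226 m = 323 mm
Check: V = 5.10 m/s, Re = 1.08×10^6, f = 0.01418, h_f = 30.3 m ≈ 32.0 m ✓

D ≈ 323 mm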